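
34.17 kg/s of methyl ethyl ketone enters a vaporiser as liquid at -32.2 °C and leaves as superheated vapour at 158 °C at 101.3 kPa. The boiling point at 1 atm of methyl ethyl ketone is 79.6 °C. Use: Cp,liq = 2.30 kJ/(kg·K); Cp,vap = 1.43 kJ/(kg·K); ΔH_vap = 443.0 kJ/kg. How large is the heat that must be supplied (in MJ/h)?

liquid -32.2→79.6 °C: 257.14 kJ/kg
vaporisation at 79.6 °C: 443 kJ/kg
vapour 79.6→158 °C: 112.11 kJ/kg
Δh = 257.14 + 443 + 112.11 = 812.25 kJ/kg
Q = ṁ·Δh = 34.17 kg/s × 812.25 kJ/kg = 27755 kJ/s
|Q| = 27755 kW = 99917 MJ/h

Q = 99900 MJ/h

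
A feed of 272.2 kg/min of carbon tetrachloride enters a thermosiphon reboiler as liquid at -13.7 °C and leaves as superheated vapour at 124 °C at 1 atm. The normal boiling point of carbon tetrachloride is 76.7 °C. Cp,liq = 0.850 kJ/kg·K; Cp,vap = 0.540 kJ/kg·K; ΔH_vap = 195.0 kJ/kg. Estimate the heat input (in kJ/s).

Q = 1350 kJ/s

liquid -13.7→76.7 °C: 76.84 kJ/kg
vaporisation at 76.7 °C: 195 kJ/kg
vapour 76.7→124 °C: 25.542 kJ/kg
Δh = 76.84 + 195 + 25.542 = 297.38 kJ/kg
Q = ṁ·Δh = 272.2 kg/min × 297.38 kJ/kg = 80947 kJ/min
|Q| = 1349.1 kW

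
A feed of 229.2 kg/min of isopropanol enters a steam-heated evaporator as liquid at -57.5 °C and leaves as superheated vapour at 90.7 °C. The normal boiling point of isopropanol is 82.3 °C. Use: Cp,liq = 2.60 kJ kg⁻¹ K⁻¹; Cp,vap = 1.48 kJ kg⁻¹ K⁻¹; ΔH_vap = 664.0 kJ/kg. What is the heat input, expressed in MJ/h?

Q = 14300 MJ/h

liquid -57.5→82.3 °C: 363.48 kJ/kg
vaporisation at 82.3 °C: 664 kJ/kg
vapour 82.3→90.7 °C: 12.432 kJ/kg
Δh = 363.48 + 664 + 12.432 = 1039.9 kJ/kg
Q = ṁ·Δh = 229.2 kg/min × 1039.9 kJ/kg = 238350 kJ/min
|Q| = 3972.5 kW = 14301 MJ/h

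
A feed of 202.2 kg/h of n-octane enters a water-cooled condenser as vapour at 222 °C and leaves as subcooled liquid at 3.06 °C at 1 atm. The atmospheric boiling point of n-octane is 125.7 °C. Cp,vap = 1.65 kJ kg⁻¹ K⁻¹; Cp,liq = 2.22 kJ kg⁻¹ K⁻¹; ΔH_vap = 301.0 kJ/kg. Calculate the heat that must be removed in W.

Q_c = 41100 W

vapour 222→125.7 °C: -158.89 kJ/kg
condensation at 125.7 °C: -301 kJ/kg
liquid 125.7→3.06 °C: -272.26 kJ/kg
Δh = -158.89 + -301 + -272.26 = -732.16 kJ/kg
Q = ṁ·Δh = 202.2 kg/h × -732.16 kJ/kg = -148040 kJ/h
|Q| = 41.123 kW = 41123 W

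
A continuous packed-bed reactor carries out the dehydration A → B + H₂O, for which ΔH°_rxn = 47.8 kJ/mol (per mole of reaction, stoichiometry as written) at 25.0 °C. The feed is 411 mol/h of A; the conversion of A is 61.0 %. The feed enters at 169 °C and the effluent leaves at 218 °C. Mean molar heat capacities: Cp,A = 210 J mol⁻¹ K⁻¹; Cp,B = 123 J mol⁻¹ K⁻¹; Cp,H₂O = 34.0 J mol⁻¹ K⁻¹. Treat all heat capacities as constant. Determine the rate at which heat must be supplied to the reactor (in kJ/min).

Extent of reaction ξ = 0.610 × 411 = 250.71 mol/h
Reaction term: ξ·ΔH°_rxn = 250.71 × 47.8 = 11984 kJ/h
Sensible, feed 169→25 °C: -12429 kJ/h
Outlet flows (mol/h): A 160.29, B 250.71, H₂O 250.71
Sensible, products 25→218 °C: 14093 kJ/h
Q = ΔH = 13649 kJ/h = 3.7913 kW
Heat supplied = 227.48 kJ/min

Q_in = 227 kJ/min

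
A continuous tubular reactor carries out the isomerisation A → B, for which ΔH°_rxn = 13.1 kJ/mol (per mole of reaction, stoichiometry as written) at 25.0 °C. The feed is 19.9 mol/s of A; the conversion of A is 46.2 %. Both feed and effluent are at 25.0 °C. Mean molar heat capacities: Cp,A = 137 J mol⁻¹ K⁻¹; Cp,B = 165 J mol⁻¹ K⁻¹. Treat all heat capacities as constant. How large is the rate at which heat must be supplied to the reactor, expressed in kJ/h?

Extent of reaction ξ = 0.462 × 19.9 = 9.1938 mol/s
Reaction term: ξ·ΔH°_rxn = 9.1938 × 13.1 = 120.44 kJ/s
Q = ΔH = 120.44 kJ/s = 120.44 kW
Heat supplied = 433580 kJ/h

Q_in = 434000 kJ/h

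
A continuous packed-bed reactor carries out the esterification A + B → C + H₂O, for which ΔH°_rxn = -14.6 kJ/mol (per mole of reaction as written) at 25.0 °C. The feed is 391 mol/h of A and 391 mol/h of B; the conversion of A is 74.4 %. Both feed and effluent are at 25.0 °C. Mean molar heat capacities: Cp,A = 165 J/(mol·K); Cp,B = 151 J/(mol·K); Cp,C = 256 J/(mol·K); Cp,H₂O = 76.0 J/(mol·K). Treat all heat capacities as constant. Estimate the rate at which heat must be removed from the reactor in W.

Q_out = 1180 W

Extent of reaction ξ = 0.744 × 391 = 290.9 mol/h
Reaction term: ξ·ΔH°_rxn = 290.9 × -14.6 = -4247.2 kJ/h
Q = ΔH = -4247.2 kJ/h = -1.1798 kW
Heat removed = 1179.8 W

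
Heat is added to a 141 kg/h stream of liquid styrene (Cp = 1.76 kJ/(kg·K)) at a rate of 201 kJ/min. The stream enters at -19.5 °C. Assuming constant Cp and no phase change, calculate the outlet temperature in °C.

T_out = 29.1 °C

Q = 201 kJ/min = 12060 kJ/h
ΔT = Q/(ṁ·Cp) = 12060/(141×1.76) = 48.598 K
T_out = -19.5 + 48.598 = 29.098 °C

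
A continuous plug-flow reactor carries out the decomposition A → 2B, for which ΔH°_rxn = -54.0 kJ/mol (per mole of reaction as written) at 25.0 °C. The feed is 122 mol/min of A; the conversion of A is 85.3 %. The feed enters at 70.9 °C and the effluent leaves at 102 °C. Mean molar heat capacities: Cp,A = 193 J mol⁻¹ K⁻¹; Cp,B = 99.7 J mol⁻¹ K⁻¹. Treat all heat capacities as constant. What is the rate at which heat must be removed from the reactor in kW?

Extent of reaction ξ = 0.853 × 122 = 104.07 mol/min
Reaction term: ξ·ΔH°_rxn = 104.07 × -54.0 = -5619.6 kJ/min
Sensible, feed 70.9→25 °C: -1080.8 kJ/min
Outlet flows (mol/min): A 17.934, B 208.13
Sensible, products 25→102 °C: 1864.3 kJ/min
Q = ΔH = -4836 kJ/min = -80.6 kW
Heat removed = 80.6 kW

Q_out = 80.6 kW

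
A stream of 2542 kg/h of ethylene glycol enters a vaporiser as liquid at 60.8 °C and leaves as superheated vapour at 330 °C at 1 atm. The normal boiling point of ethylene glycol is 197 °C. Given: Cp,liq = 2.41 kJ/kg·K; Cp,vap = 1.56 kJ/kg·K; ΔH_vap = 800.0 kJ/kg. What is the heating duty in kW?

liquid 60.8→197 °C: 328.24 kJ/kg
vaporisation at 197 °C: 800 kJ/kg
vapour 197→330 °C: 207.48 kJ/kg
Δh = 328.24 + 800 + 207.48 = 1335.7 kJ/kg
Q = ṁ·Δh = 2542 kg/h × 1335.7 kJ/kg = 3.3954e+06 kJ/h
|Q| = 943.17 kW

Q = 943 kW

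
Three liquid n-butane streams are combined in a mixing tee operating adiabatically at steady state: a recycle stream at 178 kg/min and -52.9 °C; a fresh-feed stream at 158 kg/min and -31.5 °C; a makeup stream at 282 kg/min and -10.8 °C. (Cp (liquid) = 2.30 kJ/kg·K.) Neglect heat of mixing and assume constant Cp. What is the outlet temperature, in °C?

T_out = -28.2 °C

Energy balance with Q = 0: Σ ṁᵢCp,ᵢ(T_out − Tᵢ) = 0
Σ ṁᵢCp,ᵢTᵢ = 178×2.30×-52.9 + 158×2.30×-31.5 + 282×2.30×-10.8 = -40109
Σ ṁᵢCp,ᵢ = 178×2.30 + 158×2.30 + 282×2.30 = 1421.4
T_out = -40109 / 1421.4 = -28.218 °C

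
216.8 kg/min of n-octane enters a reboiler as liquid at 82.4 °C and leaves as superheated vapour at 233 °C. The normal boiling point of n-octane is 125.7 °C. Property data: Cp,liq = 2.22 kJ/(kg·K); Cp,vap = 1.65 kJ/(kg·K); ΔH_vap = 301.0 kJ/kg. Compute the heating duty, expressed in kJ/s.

liquid 82.4→125.7 °C: 96.126 kJ/kg
vaporisation at 125.7 °C: 301 kJ/kg
vapour 125.7→233 °C: 177.04 kJ/kg
Δh = 96.126 + 301 + 177.04 = 574.17 kJ/kg
Q = ṁ·Δh = 216.8 kg/min × 574.17 kJ/kg = 124480 kJ/min
|Q| = 2074.7 kW

Q = 2070 kJ/s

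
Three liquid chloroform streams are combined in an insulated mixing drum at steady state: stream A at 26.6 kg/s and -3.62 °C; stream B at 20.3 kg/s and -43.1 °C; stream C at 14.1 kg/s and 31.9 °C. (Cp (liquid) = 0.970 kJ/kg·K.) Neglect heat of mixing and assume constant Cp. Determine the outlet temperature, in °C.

T_out = -8.55 °C

Energy balance with Q = 0: Σ ṁᵢCp,ᵢ(T_out − Tᵢ) = 0
Σ ṁᵢCp,ᵢTᵢ = 26.6×0.970×-3.62 + 20.3×0.970×-43.1 + 14.1×0.970×31.9 = -505.79
Σ ṁᵢCp,ᵢ = 26.6×0.970 + 20.3×0.970 + 14.1×0.970 = 59.17
T_out = -505.79 / 59.17 = -8.5481 °C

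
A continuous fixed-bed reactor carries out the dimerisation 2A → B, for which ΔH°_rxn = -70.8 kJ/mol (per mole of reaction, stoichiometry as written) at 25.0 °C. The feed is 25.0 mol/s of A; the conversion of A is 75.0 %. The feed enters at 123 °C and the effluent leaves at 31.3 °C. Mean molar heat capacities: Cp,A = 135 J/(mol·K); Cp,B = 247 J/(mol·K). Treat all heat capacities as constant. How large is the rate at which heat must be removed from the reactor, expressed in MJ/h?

Q_out = 3510 MJ/h

Extent of reaction ξ = 0.750 × 25.0 / 2 = 9.375 mol/s
Reaction term: ξ·ΔH°_rxn = 9.375 × -70.8 = -663.75 kJ/s
Sensible, feed 123→25 °C: -330.75 kJ/s
Outlet flows (mol/s): A 6.25, B 9.375
Sensible, products 25→31.3 °C: 19.904 kJ/s
Q = ΔH = -974.6 kJ/s = -974.6 kW
Heat removed = 3508.5 MJ/h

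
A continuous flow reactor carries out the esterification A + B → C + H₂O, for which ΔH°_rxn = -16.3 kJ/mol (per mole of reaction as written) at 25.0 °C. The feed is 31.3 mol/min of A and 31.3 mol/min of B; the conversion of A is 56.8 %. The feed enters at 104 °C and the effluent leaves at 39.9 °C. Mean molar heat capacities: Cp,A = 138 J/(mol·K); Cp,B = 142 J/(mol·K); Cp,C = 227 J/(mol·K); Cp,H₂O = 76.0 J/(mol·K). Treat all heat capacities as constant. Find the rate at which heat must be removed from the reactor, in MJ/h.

Extent of reaction ξ = 0.568 × 31.3 = 17.778 mol/min
Reaction term: ξ·ΔH°_rxn = 17.778 × -16.3 = -289.79 kJ/min
Sensible, feed 104→25 °C: -692.36 kJ/min
Outlet flows (mol/min): A 13.522, B 13.522, C 17.778, H₂O 17.778
Sensible, products 25→39.9 °C: 136.68 kJ/min
Q = ΔH = -845.47 kJ/min = -14.091 kW
Heat removed = 50.728 MJ/h

Q_out = 50.7 MJ/h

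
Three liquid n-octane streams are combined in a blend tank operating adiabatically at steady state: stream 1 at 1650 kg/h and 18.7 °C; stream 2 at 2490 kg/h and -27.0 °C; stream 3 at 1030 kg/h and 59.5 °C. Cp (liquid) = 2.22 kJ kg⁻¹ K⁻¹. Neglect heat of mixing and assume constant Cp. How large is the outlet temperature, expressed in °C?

Energy balance with Q = 0: Σ ṁᵢCp,ᵢ(T_out − Tᵢ) = 0
T_out = Σ ṁᵢCp,ᵢTᵢ / Σ ṁᵢCp,ᵢ
      = 55300 / 11477 = 4.8182 °C

T_out = 4.82 °C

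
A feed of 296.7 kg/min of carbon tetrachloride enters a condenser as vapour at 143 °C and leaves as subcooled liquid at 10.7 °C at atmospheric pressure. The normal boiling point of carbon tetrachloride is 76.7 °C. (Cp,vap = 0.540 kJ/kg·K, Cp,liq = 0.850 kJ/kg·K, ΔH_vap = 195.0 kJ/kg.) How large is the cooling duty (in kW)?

Q_c = 1420 kW

vapour 143→76.7 °C: -35.802 kJ/kg
condensation at 76.7 °C: -195 kJ/kg
liquid 76.7→10.7 °C: -56.1 kJ/kg
Δh = -35.802 + -195 + -56.1 = -286.9 kJ/kg
Q = ṁ·Δh = 296.7 kg/min × -286.9 kJ/kg = -85124 kJ/min
|Q| = 1418.7 kW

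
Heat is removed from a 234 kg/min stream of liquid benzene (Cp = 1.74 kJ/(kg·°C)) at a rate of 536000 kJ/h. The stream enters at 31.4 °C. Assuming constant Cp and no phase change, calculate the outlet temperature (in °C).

Q = 536000 kJ/h = 8933.3 kJ/min
ΔT = Q/(ṁ·Cp) = 8933.3/(234×1.74) = 21.941 K
T_out = 31.4 − 21.941 = 9.4594 °C

T_out = 9.46 °C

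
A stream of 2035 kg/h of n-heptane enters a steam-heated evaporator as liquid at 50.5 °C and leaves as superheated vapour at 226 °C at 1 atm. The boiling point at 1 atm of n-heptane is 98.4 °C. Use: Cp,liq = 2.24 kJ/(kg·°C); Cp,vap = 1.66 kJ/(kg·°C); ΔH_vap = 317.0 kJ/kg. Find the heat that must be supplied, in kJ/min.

Q = 21600 kJ/min

liquid 50.5→98.4 °C: 107.3 kJ/kg
vaporisation at 98.4 °C: 317 kJ/kg
vapour 98.4→226 °C: 211.82 kJ/kg
Δh = 107.3 + 317 + 211.82 = 636.11 kJ/kg
Q = ṁ·Δh = 2035 kg/h × 636.11 kJ/kg = 1.2945e+06 kJ/h
|Q| = 359.58 kW = 21575 kJ/min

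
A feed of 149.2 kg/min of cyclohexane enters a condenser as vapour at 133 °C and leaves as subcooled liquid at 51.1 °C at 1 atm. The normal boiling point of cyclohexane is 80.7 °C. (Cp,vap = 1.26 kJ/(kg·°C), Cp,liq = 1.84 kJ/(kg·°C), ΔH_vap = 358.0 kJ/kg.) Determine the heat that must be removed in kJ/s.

vapour 133→80.7 °C: -65.898 kJ/kg
condensation at 80.7 °C: -358 kJ/kg
liquid 80.7→51.1 °C: -54.464 kJ/kg
Δh = -65.898 + -358 + -54.464 = -478.36 kJ/kg
Q = ṁ·Δh = 149.2 kg/min × -478.36 kJ/kg = -71372 kJ/min
|Q| = 1189.5 kW

Q_c = 1190 kJ/s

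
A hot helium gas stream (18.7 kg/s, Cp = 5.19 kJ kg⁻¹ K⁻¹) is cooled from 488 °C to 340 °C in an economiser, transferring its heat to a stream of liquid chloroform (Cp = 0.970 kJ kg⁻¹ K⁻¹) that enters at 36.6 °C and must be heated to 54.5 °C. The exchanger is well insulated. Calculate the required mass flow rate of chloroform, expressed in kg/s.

ṁ_c = 827 kg/s

Heat released by hot stream: Q = 18.7 × 5.19 × (488 − 340) = 14364 kJ/s
Energy balance on cold side (adiabatic exchanger): Q = ṁ_c·Cp_c·(T_c,out − T_c,in)
ṁ_c = 14364 / [0.970 × (54.5 − 36.6)] = 827.27 kg/s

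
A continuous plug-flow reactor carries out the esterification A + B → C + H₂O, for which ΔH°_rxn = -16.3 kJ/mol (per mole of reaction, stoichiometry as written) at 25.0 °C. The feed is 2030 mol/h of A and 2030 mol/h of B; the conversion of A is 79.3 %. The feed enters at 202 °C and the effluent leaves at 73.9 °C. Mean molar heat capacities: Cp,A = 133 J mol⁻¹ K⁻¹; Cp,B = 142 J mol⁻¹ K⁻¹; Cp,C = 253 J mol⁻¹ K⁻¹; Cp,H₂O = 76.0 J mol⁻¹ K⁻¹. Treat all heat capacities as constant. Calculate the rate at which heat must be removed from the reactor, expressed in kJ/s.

Extent of reaction ξ = 0.793 × 2030 = 1609.8 mol/h
Reaction term: ξ·ΔH°_rxn = 1609.8 × -16.3 = -26240 kJ/h
Sensible, feed 202→25 °C: -98810 kJ/h
Outlet flows (mol/h): A 420.21, B 420.21, C 1609.8, H₂O 1609.8
Sensible, products 25→73.9 °C: 31549 kJ/h
Q = ΔH = -93501 kJ/h = -25.972 kW
Heat removed = 25.972 kJ/s

Q_out = 26.0 kJ/s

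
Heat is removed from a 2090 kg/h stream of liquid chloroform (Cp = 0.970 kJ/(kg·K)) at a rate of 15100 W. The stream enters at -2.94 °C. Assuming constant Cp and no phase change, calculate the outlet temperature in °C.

T_out = -29.8 °C

Q = 15100 W = 54360 kJ/h
ΔT = Q/(ṁ·Cp) = 54360/(2090×0.970) = 26.814 K
T_out = -2.94 − 26.814 = -29.754 °C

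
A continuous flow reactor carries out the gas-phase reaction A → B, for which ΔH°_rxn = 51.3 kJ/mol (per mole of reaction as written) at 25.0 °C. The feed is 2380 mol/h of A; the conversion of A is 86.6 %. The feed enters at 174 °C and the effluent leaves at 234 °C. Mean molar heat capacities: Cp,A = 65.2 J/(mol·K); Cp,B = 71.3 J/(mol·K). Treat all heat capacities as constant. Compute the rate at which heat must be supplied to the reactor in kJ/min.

Q_in = 1960 kJ/min

Extent of reaction ξ = 0.866 × 2380 = 2061.1 mol/h
Reaction term: ξ·ΔH°_rxn = 2061.1 × 51.3 = 105730 kJ/h
Sensible, feed 174→25 °C: -23121 kJ/h
Outlet flows (mol/h): A 318.92, B 2061.1
Sensible, products 25→234 °C: 35059 kJ/h
Q = ΔH = 117670 kJ/h = 32.687 kW
Heat supplied = 1961.2 kJ/min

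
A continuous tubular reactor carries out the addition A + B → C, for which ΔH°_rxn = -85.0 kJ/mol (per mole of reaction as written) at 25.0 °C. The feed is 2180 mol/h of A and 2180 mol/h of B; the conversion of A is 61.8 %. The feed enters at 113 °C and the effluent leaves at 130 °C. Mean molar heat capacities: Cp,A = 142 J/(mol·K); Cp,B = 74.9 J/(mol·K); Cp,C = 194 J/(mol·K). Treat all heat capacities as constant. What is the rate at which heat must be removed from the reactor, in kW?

Q_out = 30.5 kW

Extent of reaction ξ = 0.618 × 2180 = 1347.2 mol/h
Reaction term: ξ·ΔH°_rxn = 1347.2 × -85.0 = -114520 kJ/h
Sensible, feed 113→25 °C: -41610 kJ/h
Outlet flows (mol/h): A 832.76, B 832.76, C 1347.2
Sensible, products 25→130 °C: 46409 kJ/h
Q = ΔH = -109720 kJ/h = -30.477 kW
Heat removed = 30.477 kW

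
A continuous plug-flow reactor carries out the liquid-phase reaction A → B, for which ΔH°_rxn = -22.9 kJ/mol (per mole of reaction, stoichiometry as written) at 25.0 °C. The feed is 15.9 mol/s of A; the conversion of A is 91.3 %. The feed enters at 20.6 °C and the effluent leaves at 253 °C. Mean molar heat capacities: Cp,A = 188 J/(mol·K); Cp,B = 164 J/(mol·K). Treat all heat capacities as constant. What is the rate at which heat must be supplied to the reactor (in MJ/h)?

Q_in = 1020 MJ/h

Extent of reaction ξ = 0.913 × 15.9 = 14.517 mol/s
Reaction term: ξ·ΔH°_rxn = 14.517 × -22.9 = -332.43 kJ/s
Sensible, feed 20.6→25 °C: 13.152 kJ/s
Outlet flows (mol/s): A 1.3833, B 14.517
Sensible, products 25→253 °C: 602.1 kJ/s
Q = ΔH = 282.82 kJ/s = 282.82 kW
Heat supplied = 1018.2 MJ/h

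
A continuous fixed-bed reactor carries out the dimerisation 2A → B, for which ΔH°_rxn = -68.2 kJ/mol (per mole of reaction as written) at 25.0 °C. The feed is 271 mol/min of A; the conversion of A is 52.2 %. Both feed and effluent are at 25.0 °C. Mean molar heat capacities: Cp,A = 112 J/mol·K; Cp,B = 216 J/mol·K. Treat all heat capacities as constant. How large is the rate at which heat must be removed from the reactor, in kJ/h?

Q_out = 289000 kJ/h

Extent of reaction ξ = 0.522 × 271 / 2 = 70.731 mol/min
Reaction term: ξ·ΔH°_rxn = 70.731 × -68.2 = -4823.9 kJ/min
Q = ΔH = -4823.9 kJ/min = -80.398 kW
Heat removed = 289430 kJ/h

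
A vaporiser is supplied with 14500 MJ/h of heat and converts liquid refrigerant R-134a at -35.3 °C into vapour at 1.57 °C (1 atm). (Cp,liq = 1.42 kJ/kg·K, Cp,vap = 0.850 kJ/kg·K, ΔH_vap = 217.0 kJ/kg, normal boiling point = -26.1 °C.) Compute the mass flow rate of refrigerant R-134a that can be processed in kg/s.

Δh = 1.42×(-26.1−-35.3) + 217.0 + 0.850×(1.57−-26.1) = 253.58 kJ/kg
Q = 14500 MJ/h = 4027.8 kJ/s = 4027.8 kJ/s
ṁ = Q/Δh = 4027.8 / 253.58 = 15.883 kg/s

ṁ = 15.9 kg/s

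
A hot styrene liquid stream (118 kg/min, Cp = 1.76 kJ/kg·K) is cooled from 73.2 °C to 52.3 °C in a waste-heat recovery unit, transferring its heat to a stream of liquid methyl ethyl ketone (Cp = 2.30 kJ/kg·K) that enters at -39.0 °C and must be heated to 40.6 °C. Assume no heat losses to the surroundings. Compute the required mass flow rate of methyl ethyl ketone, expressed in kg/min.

Heat released by hot stream: Q = 118 × 1.76 × (73.2 − 52.3) = 4340.5 kJ/min
Energy balance on cold side (adiabatic exchanger): Q = ṁ_c·Cp_c·(T_c,out − T_c,in)
ṁ_c = 4340.5 / [2.30 × (40.6 − -39.0)] = 23.708 kg/min

ṁ_c = 23.7 kg/min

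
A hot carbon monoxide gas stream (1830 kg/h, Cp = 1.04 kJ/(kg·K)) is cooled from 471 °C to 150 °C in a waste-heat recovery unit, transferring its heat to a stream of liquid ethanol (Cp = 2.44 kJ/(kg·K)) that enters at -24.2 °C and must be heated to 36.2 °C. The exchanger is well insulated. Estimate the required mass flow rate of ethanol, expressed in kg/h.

ṁ_c = 4150 kg/h

Heat released by hot stream: Q = 1830 × 1.04 × (471 − 150) = 610930 kJ/h
Energy balance on cold side (adiabatic exchanger): Q = ṁ_c·Cp_c·(T_c,out − T_c,in)
ṁ_c = 610930 / [2.44 × (36.2 − -24.2)] = 4145.4 kg/h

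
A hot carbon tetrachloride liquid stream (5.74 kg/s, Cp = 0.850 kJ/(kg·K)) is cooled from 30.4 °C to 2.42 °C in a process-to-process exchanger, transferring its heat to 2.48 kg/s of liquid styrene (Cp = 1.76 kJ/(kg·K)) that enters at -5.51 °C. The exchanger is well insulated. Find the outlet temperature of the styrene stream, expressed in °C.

Heat released by hot stream: Q = 5.74 × 0.850 × (30.4 − 2.42) = 136.51 kJ/s
Energy balance on cold side (adiabatic exchanger): Q = ṁ_c·Cp_c·(T_c,out − T_c,in)
T_c,out = -5.51 + 136.51/(2.48 × 1.76) = 25.766 °C

T_c,out = 25.8 °C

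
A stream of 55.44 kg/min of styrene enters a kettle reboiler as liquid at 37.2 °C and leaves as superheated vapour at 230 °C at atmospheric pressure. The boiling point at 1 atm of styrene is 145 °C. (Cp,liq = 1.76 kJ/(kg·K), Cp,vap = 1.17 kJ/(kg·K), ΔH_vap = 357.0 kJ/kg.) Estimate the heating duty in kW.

Q = 597 kW

liquid 37.2→145 °C: 189.73 kJ/kg
vaporisation at 145 °C: 357 kJ/kg
vapour 145→230 °C: 99.45 kJ/kg
Δh = 189.73 + 357 + 99.45 = 646.18 kJ/kg
Q = ṁ·Δh = 55.44 kg/min × 646.18 kJ/kg = 35824 kJ/min
|Q| = 597.07 kW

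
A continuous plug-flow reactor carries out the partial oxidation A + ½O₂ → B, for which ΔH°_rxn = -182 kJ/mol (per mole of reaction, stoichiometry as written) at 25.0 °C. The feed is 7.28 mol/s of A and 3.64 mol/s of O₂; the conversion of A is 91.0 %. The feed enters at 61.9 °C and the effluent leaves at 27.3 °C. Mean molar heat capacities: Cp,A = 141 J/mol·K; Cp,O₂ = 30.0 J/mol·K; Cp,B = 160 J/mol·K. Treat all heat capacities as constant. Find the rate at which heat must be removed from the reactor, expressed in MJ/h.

Extent of reaction ξ = 0.910 × 7.28 = 6.6248 mol/s
Reaction term: ξ·ΔH°_rxn = 6.6248 × -182 = -1205.7 kJ/s
Sensible, feed 61.9→25 °C: -41.907 kJ/s
Outlet flows (mol/s): A 0.6552, O₂ 0.3276, B 6.6248
Sensible, products 25→27.3 °C: 2.673 kJ/s
Q = ΔH = -1244.9 kJ/s = -1244.9 kW
Heat removed = 4481.8 MJ/h

Q_out = 4480 MJ/h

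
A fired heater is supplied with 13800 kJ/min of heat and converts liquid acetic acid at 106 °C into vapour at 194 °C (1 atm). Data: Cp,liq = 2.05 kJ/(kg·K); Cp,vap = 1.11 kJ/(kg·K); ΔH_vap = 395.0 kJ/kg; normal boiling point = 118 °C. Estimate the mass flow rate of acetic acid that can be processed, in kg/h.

ṁ = 1640 kg/h

Δh = 2.05×(118−106) + 395.0 + 1.11×(194−118) = 503.96 kJ/kg
Q = 13800 kJ/min = 230 kJ/s = 828000 kJ/h
ṁ = Q/Δh = 828000 / 503.96 = 1643 kg/h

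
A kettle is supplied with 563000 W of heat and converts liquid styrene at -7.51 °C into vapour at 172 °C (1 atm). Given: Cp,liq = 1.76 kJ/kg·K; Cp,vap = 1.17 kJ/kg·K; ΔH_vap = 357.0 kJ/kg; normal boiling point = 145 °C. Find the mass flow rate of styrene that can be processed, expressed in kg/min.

ṁ = 51.4 kg/min

Δh = 1.76×(145−-7.51) + 357.0 + 1.17×(172−145) = 657.01 kJ/kg
Q = 563000 W = 563 kJ/s = 33780 kJ/min
ṁ = Q/Δh = 33780 / 657.01 = 51.415 kg/min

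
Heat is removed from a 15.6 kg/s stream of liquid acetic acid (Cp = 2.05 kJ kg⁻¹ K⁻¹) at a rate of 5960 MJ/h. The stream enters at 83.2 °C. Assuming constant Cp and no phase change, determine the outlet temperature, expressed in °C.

Q = 5960 MJ/h = 1655.6 kJ/s
ΔT = Q/(ṁ·Cp) = 1655.6/(15.6×2.05) = 51.768 K
T_out = 83.2 − 51.768 = 31.432 °C

T_out = 31.4 °C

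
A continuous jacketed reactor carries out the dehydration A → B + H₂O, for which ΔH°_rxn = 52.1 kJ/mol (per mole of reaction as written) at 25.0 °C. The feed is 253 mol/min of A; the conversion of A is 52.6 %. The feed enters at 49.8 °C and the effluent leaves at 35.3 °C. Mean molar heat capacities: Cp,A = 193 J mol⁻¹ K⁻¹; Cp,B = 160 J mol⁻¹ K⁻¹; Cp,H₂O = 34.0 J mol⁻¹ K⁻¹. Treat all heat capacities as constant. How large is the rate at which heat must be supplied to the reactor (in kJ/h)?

Q_in = 374000 kJ/h

Extent of reaction ξ = 0.526 × 253 = 133.08 mol/min
Reaction term: ξ·ΔH°_rxn = 133.08 × 52.1 = 6933.4 kJ/min
Sensible, feed 49.8→25 °C: -1211 kJ/min
Outlet flows (mol/min): A 119.92, B 133.08, H₂O 133.08
Sensible, products 25→35.3 °C: 504.31 kJ/min
Q = ΔH = 6226.7 kJ/min = 103.78 kW
Heat supplied = 373600 kJ/h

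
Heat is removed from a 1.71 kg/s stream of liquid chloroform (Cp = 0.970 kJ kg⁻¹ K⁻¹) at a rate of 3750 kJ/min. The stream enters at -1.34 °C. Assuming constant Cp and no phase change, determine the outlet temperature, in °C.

T_out = -39.0 °C

Q = 3750 kJ/min = 62.5 kJ/s
ΔT = Q/(ṁ·Cp) = 62.5/(1.71×0.970) = 37.68 K
T_out = -1.34 − 37.68 = -39.02 °C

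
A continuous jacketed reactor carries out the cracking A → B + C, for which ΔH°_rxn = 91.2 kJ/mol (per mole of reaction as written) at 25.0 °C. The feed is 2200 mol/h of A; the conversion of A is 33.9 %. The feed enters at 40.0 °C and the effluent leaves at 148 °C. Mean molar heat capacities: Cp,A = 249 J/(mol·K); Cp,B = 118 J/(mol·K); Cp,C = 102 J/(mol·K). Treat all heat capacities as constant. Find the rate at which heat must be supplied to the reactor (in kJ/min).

Q_in = 2080 kJ/min

Extent of reaction ξ = 0.339 × 2200 = 745.8 mol/h
Reaction term: ξ·ΔH°_rxn = 745.8 × 91.2 = 68017 kJ/h
Sensible, feed 40.0→25 °C: -8217 kJ/h
Outlet flows (mol/h): A 1454.2, B 745.8, C 745.8
Sensible, products 25→148 °C: 64719 kJ/h
Q = ΔH = 124520 kJ/h = 34.589 kW
Heat supplied = 2075.3 kJ/min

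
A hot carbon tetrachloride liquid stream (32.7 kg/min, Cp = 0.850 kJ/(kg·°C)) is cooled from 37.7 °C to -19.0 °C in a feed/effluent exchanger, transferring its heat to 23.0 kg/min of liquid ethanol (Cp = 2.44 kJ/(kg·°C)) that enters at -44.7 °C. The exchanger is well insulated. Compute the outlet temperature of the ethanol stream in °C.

T_c,out = -16.6 °C

Heat released by hot stream: Q = 32.7 × 0.850 × (37.7 − -19.0) = 1576 kJ/min
Energy balance on cold side (adiabatic exchanger): Q = ṁ_c·Cp_c·(T_c,out − T_c,in)
T_c,out = -44.7 + 1576/(23.0 × 2.44) = -16.618 °C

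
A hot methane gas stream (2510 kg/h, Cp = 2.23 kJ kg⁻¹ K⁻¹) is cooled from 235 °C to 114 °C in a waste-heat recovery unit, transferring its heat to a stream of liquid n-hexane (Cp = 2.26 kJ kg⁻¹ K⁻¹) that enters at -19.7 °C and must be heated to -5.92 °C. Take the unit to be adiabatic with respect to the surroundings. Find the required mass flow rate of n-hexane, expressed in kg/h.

Heat released by hot stream: Q = 2510 × 2.23 × (235 − 114) = 677270 kJ/h
Energy balance on cold side (adiabatic exchanger): Q = ṁ_c·Cp_c·(T_c,out − T_c,in)
ṁ_c = 677270 / [2.26 × (-5.92 − -19.7)] = 21747 kg/h

ṁ_c = 21700 kg/h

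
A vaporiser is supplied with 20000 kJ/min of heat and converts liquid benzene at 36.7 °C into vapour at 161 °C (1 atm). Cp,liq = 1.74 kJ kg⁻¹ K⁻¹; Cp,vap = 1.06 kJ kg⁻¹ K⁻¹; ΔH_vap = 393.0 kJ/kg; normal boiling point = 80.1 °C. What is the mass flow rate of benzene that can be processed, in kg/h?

Δh = 1.74×(80.1−36.7) + 393.0 + 1.06×(161−80.1) = 554.27 kJ/kg
Q = 20000 kJ/min = 333.33 kJ/s = 1.2e+06 kJ/h
ṁ = Q/Δh = 1.2e+06 / 554.27 = 2165 kg/h

ṁ = 2170 kg/h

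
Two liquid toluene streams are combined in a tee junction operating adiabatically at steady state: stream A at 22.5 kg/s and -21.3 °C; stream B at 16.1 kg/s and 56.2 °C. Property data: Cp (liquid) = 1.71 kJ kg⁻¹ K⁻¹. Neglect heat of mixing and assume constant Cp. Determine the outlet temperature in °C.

Energy balance with Q = 0: Σ ṁᵢCp,ᵢ(T_out − Tᵢ) = 0
T_out = Σ ṁᵢCp,ᵢTᵢ / Σ ṁᵢCp,ᵢ
      = 727.72 / 66.006 = 11.025 °C

T_out = 11.0 °C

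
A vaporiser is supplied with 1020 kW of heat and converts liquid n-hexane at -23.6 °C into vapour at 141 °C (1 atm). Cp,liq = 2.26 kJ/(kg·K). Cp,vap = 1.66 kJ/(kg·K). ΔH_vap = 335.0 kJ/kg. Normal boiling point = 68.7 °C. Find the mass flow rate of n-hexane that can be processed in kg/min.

ṁ = 92.2 kg/min

Δh = 2.26×(68.7−-23.6) + 335.0 + 1.66×(141−68.7) = 663.62 kJ/kg
Q = 1020 kW = 1020 kJ/s = 61200 kJ/min
ṁ = Q/Δh = 61200 / 663.62 = 92.222 kg/min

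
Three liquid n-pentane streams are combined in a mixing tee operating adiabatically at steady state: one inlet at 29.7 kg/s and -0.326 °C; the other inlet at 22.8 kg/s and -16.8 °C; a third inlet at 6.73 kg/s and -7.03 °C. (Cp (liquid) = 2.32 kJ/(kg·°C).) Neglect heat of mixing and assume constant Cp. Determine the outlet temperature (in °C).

No heat crosses the boundary, so H_out = H_in.
T_out = Σ ṁᵢCp,ᵢTᵢ / Σ ṁᵢCp,ᵢ
      = -1020.9 / 137.41 = -7.4292 °C

T_out = -7.43 °C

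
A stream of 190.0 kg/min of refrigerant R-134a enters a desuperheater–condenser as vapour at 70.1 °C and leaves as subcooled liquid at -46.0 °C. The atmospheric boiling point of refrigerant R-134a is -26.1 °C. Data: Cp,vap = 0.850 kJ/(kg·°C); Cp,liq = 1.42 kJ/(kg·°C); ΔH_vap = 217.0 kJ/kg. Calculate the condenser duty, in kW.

vapour 70.1→-26.1 °C: -81.77 kJ/kg
condensation at -26.1 °C: -217 kJ/kg
liquid -26.1→-46.0 °C: -28.258 kJ/kg
Δh = -81.77 + -217 + -28.258 = -327.03 kJ/kg
Q = ṁ·Δh = 190.0 kg/min × -327.03 kJ/kg = -62135 kJ/min
|Q| = 1035.6 kW

Q_c = 1040 kW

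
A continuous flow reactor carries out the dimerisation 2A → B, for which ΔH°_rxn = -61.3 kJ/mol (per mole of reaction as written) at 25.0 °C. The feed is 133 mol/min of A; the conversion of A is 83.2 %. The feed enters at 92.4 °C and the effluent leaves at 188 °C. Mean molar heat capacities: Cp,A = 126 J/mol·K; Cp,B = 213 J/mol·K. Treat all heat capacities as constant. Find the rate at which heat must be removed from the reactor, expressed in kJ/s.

Extent of reaction ξ = 0.832 × 133 / 2 = 55.328 mol/min
Reaction term: ξ·ΔH°_rxn = 55.328 × -61.3 = -3391.6 kJ/min
Sensible, feed 92.4→25 °C: -1129.5 kJ/min
Outlet flows (mol/min): A 22.344, B 55.328
Sensible, products 25→188 °C: 2379.8 kJ/min
Q = ΔH = -2141.3 kJ/min = -35.688 kW
Heat removed = 35.688 kJ/s

Q_out = 35.7 kJ/s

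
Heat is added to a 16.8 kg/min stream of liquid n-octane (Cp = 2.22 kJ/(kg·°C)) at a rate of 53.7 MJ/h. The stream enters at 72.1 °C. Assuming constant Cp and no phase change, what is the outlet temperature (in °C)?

Q = 53.7 MJ/h = 895 kJ/min
ΔT = Q/(ṁ·Cp) = 895/(16.8×2.22) = 23.997 K
T_out = 72.1 + 23.997 = 96.097 °C

T_out = 96.1 °C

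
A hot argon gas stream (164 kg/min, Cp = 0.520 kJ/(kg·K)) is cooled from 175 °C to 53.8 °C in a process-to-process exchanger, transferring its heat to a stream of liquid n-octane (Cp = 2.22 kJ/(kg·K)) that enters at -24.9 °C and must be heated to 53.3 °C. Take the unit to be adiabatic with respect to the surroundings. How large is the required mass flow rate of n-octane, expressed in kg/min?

ṁ_c = 59.5 kg/min

Heat released by hot stream: Q = 164 × 0.520 × (175 − 53.8) = 10336 kJ/min
Energy balance on cold side (adiabatic exchanger): Q = ṁ_c·Cp_c·(T_c,out − T_c,in)
ṁ_c = 10336 / [2.22 × (53.3 − -24.9)] = 59.537 kg/min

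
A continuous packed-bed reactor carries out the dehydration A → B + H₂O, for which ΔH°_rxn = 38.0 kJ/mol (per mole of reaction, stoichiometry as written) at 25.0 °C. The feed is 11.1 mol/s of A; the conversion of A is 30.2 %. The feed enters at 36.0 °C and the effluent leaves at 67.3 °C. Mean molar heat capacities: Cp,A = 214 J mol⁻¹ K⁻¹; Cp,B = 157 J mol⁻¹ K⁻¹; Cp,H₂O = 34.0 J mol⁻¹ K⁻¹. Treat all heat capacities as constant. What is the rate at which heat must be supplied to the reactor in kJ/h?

Q_in = 715000 kJ/h

Extent of reaction ξ = 0.302 × 11.1 = 3.3522 mol/s
Reaction term: ξ·ΔH°_rxn = 3.3522 × 38.0 = 127.38 kJ/s
Sensible, feed 36.0→25 °C: -26.129 kJ/s
Outlet flows (mol/s): A 7.7478, B 3.3522, H₂O 3.3522
Sensible, products 25→67.3 °C: 97.218 kJ/s
Q = ΔH = 198.47 kJ/s = 198.47 kW
Heat supplied = 714500 kJ/h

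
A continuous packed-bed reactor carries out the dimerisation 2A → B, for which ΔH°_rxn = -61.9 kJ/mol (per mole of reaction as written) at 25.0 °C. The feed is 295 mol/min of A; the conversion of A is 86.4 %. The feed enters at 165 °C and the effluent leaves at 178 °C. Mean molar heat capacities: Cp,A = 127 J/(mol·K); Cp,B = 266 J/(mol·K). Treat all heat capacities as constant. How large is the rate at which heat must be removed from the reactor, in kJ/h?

Extent of reaction ξ = 0.864 × 295 / 2 = 127.44 mol/min
Reaction term: ξ·ΔH°_rxn = 127.44 × -61.9 = -7888.5 kJ/min
Sensible, feed 165→25 °C: -5245.1 kJ/min
Outlet flows (mol/min): A 40.12, B 127.44
Sensible, products 25→178 °C: 5966.1 kJ/min
Q = ΔH = -7167.5 kJ/min = -119.46 kW
Heat removed = 430050 kJ/h

Q_out = 430000 kJ/h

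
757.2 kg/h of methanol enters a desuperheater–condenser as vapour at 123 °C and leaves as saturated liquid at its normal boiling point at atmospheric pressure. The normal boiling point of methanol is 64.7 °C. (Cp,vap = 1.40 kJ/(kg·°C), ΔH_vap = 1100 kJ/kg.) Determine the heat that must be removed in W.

Q_c = 249000 W

vapour 123→64.7 °C: -81.62 kJ/kg
condensation at 64.7 °C: -1100 kJ/kg
Δh = -81.62 + -1100 = -1181.6 kJ/kg
Q = ṁ·Δh = 757.2 kg/h × -1181.6 kJ/kg = -894720 kJ/h
|Q| = 248.53 kW = 248530 W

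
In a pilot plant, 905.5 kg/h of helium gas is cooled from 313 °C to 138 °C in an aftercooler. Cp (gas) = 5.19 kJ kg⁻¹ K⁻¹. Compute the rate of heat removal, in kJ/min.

Q = ṁ·Cp·ΔT = 905.5 × 5.19 × (138 − 313) = -822420 kJ/h
Converting: 822420 / 3600 s = 228.45 kW
Cooling duty = 13707 kJ/min

Q_c = 13700 kJ/min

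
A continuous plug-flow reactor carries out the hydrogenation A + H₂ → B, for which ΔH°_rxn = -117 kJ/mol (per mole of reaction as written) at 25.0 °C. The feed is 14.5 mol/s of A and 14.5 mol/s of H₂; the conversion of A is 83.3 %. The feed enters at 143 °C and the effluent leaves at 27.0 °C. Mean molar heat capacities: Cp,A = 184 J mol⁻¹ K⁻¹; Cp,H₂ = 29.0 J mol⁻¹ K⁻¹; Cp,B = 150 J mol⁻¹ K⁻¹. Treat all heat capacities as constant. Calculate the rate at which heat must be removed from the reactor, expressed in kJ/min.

Extent of reaction ξ = 0.833 × 14.5 = 12.079 mol/s
Reaction term: ξ·ΔH°_rxn = 12.079 × -117 = -1413.2 kJ/s
Sensible, feed 143→25 °C: -364.44 kJ/s
Outlet flows (mol/s): A 2.4215, H₂ 2.4215, B 12.079
Sensible, products 25→27.0 °C: 4.6551 kJ/s
Q = ΔH = -1773 kJ/s = -1773 kW
Heat removed = 106380 kJ/min

Q_out = 106000 kJ/min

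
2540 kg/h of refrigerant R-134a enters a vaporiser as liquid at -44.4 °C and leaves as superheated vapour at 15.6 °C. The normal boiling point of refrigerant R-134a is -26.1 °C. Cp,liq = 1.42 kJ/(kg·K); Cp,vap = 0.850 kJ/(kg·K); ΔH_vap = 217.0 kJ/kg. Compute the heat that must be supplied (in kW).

Q = 196 kW

liquid -44.4→-26.1 °C: 25.986 kJ/kg
vaporisation at -26.1 °C: 217 kJ/kg
vapour -26.1→15.6 °C: 35.445 kJ/kg
Δh = 25.986 + 217 + 35.445 = 278.43 kJ/kg
Q = ṁ·Δh = 2540 kg/h × 278.43 kJ/kg = 707210 kJ/h
|Q| = 196.45 kW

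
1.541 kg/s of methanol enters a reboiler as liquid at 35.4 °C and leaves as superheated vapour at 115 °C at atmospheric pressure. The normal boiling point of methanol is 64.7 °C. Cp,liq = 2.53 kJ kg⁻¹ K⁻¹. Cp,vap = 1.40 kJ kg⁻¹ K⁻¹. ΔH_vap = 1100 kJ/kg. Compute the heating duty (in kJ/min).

liquid 35.4→64.7 °C: 74.129 kJ/kg
vaporisation at 64.7 °C: 1100 kJ/kg
vapour 64.7→115 °C: 70.42 kJ/kg
Δh = 74.129 + 1100 + 70.42 = 1244.5 kJ/kg
Q = ṁ·Δh = 1.541 kg/s × 1244.5 kJ/kg = 1917.9 kJ/s
|Q| = 1917.9 kW = 115070 kJ/min

Q = 115000 kJ/min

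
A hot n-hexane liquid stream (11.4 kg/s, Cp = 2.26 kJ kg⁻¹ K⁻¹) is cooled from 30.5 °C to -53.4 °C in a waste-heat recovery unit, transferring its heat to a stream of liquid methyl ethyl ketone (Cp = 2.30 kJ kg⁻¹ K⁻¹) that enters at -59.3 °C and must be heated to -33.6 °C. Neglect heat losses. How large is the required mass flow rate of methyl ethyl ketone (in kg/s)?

Heat released by hot stream: Q = 11.4 × 2.26 × (30.5 − -53.4) = 2161.6 kJ/s
Energy balance on cold side (adiabatic exchanger): Q = ṁ_c·Cp_c·(T_c,out − T_c,in)
ṁ_c = 2161.6 / [2.30 × (-33.6 − -59.3)] = 36.569 kg/s

ṁ_c = 36.6 kg/s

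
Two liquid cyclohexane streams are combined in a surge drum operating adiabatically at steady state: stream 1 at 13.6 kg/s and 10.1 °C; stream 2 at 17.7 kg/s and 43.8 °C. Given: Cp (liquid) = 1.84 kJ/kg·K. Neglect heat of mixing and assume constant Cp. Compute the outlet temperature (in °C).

Energy balance with Q = 0: Σ ṁᵢCp,ᵢ(T_out − Tᵢ) = 0
Σ ṁᵢCp,ᵢTᵢ = 13.6×1.84×10.1 + 17.7×1.84×43.8 = 1679.2
Σ ṁᵢCp,ᵢ = 13.6×1.84 + 17.7×1.84 = 57.592
T_out = 1679.2 / 57.592 = 29.157 °C

T_out = 29.2 °C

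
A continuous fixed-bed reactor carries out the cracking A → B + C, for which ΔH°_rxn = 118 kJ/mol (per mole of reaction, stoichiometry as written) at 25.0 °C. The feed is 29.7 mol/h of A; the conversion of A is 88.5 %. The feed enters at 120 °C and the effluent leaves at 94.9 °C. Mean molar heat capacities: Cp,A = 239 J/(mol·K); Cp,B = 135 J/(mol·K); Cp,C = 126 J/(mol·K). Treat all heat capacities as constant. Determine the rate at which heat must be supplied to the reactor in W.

Extent of reaction ξ = 0.885 × 29.7 = 26.285 mol/h
Reaction term: ξ·ΔH°_rxn = 26.285 × 118 = 3101.6 kJ/h
Sensible, feed 120→25 °C: -674.34 kJ/h
Outlet flows (mol/h): A 3.4155, B 26.285, C 26.285
Sensible, products 25→94.9 °C: 536.59 kJ/h
Q = ΔH = 2963.8 kJ/h = 0.82328 kW
Heat supplied = 823.28 W

Q_in = 823 W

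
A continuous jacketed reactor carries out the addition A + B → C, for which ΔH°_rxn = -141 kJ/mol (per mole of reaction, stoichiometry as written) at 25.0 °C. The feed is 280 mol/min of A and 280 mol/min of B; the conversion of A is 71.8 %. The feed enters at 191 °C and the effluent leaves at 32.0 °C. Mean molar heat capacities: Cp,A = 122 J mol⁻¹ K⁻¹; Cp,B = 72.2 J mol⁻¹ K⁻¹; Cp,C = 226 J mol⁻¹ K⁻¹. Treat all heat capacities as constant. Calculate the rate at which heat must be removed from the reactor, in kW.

Q_out = 616 kW

Extent of reaction ξ = 0.718 × 280 = 201.04 mol/min
Reaction term: ξ·ΔH°_rxn = 201.04 × -141 = -28347 kJ/min
Sensible, feed 191→25 °C: -9026.4 kJ/min
Outlet flows (mol/min): A 78.96, B 78.96, C 201.04
Sensible, products 25→32.0 °C: 425.38 kJ/min
Q = ΔH = -36948 kJ/min = -615.79 kW
Heat removed = 615.79 kW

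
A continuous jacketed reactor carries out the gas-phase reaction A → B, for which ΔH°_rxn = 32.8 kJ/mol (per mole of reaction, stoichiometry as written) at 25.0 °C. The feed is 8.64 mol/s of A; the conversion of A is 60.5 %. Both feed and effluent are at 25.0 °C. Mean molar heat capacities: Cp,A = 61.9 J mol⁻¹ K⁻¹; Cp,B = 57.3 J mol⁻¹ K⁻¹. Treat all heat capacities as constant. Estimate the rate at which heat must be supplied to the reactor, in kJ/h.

Q_in = 617000 kJ/h

Extent of reaction ξ = 0.605 × 8.64 = 5.2272 mol/s
Reaction term: ξ·ΔH°_rxn = 5.2272 × 32.8 = 171.45 kJ/s
Q = ΔH = 171.45 kJ/s = 171.45 kW
Heat supplied = 617230 kJ/h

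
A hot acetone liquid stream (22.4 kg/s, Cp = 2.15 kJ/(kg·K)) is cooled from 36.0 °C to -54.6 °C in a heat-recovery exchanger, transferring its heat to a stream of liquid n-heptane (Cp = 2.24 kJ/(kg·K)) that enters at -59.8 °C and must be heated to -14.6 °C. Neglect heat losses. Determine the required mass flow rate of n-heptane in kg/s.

Heat released by hot stream: Q = 22.4 × 2.15 × (36.0 − -54.6) = 4363.3 kJ/s
Energy balance on cold side (adiabatic exchanger): Q = ṁ_c·Cp_c·(T_c,out − T_c,in)
ṁ_c = 4363.3 / [2.24 × (-14.6 − -59.8)] = 43.095 kg/s

ṁ_c = 43.1 kg/s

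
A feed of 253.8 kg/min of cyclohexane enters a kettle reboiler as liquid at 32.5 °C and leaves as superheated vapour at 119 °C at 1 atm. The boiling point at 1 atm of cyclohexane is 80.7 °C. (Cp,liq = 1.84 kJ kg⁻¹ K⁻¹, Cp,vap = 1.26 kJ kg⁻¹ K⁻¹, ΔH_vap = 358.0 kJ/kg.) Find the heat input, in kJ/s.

liquid 32.5→80.7 °C: 88.688 kJ/kg
vaporisation at 80.7 °C: 358 kJ/kg
vapour 80.7→119 °C: 48.258 kJ/kg
Δh = 88.688 + 358 + 48.258 = 494.95 kJ/kg
Q = ṁ·Δh = 253.8 kg/min × 494.95 kJ/kg = 125620 kJ/min
|Q| = 2093.6 kW

Q = 2090 kJ/s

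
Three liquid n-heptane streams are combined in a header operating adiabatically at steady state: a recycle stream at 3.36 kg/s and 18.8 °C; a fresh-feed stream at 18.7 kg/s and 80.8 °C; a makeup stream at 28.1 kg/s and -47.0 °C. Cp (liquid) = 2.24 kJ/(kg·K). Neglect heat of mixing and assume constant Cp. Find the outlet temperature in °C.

Adiabatic, steady state ⇒ Σ ṁᵢCp,ᵢ(T_out − Tᵢ) = 0
Σ ṁᵢCp,ᵢTᵢ = 3.36×2.24×18.8 + 18.7×2.24×80.8 + 28.1×2.24×-47.0 = 567.68
Σ ṁᵢCp,ᵢ = 3.36×2.24 + 18.7×2.24 + 28.1×2.24 = 112.36
T_out = 567.68 / 112.36 = 5.0524 °C

T_out = 5.05 °C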